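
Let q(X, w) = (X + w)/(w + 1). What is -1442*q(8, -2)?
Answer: 8652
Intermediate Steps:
q(X, w) = (X + w)/(1 + w)
-1442*q(8, -2) = -1442*(8 - 2)/(1 - 2) = -1442*6/(-1) = -(-1442)*6 = -1442*(-6) = 8652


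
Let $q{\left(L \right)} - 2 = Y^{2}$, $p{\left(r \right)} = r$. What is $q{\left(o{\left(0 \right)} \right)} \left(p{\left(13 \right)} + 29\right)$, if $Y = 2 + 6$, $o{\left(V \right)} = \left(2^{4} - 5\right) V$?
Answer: $2772$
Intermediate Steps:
$o{\left(V \right)} = 11 V$ ($o{\left(V \right)} = \left(16 - 5\right) V = 11 V$)
$Y = 8$
$q{\left(L \right)} = 66$ ($q{\left(L \right)} = 2 + 8^{2} = 2 + 64 = 66$)
$q{\left(o{\left(0 \right)} \right)} \left(p{\left(13 \right)} + 29\right) = 66 \left(13 + 29\right) = 66 \cdot 42 = 2772$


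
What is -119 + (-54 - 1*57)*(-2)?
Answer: 103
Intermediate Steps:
-119 + (-54 - 1*57)*(-2) = -119 + (-54 - 57)*(-2) = -119 - 111*(-2) = -119 + 222 = 103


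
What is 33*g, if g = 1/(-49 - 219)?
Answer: -33/268 ≈ -0.12313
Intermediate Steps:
g = -1/268 (g = 1/(-268) = -1/268 ≈ -0.0037313)
33*g = 33*(-1/268) = -33/268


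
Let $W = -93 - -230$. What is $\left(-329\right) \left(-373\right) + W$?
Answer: $122854$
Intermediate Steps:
$W = 137$ ($W = -93 + 230 = 137$)
$\left(-329\right) \left(-373\right) + W = \left(-329\right) \left(-373\right) + 137 = 122717 + 137 = 122854$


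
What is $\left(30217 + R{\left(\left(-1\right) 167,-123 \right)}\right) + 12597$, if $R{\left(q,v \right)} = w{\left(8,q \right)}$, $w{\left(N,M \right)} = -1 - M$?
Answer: $42980$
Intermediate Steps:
$R{\left(q,v \right)} = -1 - q$
$\left(30217 + R{\left(\left(-1\right) 167,-123 \right)}\right) + 12597 = \left(30217 - \left(1 - 167\right)\right) + 12597 = \left(30217 - -166\right) + 12597 = \left(30217 + \left(-1 + 167\right)\right) + 12597 = \left(30217 + 166\right) + 12597 = 30383 + 12597 = 42980$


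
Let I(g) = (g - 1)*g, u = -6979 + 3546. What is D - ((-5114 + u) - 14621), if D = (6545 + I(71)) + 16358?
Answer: 51041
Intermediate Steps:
u = -3433
I(g) = g*(-1 + g) (I(g) = (-1 + g)*g = g*(-1 + g))
D = 27873 (D = (6545 + 71*(-1 + 71)) + 16358 = (6545 + 71*70) + 16358 = (6545 + 4970) + 16358 = 11515 + 16358 = 27873)
D - ((-5114 + u) - 14621) = 27873 - ((-5114 - 3433) - 14621) = 27873 - (-8547 - 14621) = 27873 - 1*(-23168) = 27873 + 23168 = 51041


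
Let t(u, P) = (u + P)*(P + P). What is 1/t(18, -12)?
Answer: -1/144 ≈ -0.0069444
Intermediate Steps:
t(u, P) = 2*P*(P + u) (t(u, P) = (P + u)*(2*P) = 2*P*(P + u))
1/t(18, -12) = 1/(2*(-12)*(-12 + 18)) = 1/(2*(-12)*6) = 1/(-144) = -1/144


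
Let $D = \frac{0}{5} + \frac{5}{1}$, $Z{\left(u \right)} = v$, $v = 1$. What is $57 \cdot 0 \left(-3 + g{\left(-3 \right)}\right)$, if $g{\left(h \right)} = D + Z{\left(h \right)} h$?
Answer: $0$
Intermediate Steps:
$Z{\left(u \right)} = 1$
$D = 5$ ($D = 0 \cdot \frac{1}{5} + 5 \cdot 1 = 0 + 5 = 5$)
$g{\left(h \right)} = 5 + h$ ($g{\left(h \right)} = 5 + 1 h = 5 + h$)
$57 \cdot 0 \left(-3 + g{\left(-3 \right)}\right) = 57 \cdot 0 \left(-3 + \left(5 - 3\right)\right) = 57 \cdot 0 \left(-3 + 2\right) = 57 \cdot 0 \left(-1\right) = 57 \cdot 0 = 0$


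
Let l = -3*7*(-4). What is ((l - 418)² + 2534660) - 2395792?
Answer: 250424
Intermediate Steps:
l = 84 (l = -21*(-4) = 84)
((l - 418)² + 2534660) - 2395792 = ((84 - 418)² + 2534660) - 2395792 = ((-334)² + 2534660) - 2395792 = (111556 + 2534660) - 2395792 = 2646216 - 2395792 = 250424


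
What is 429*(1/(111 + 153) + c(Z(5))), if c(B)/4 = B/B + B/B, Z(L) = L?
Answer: 27469/8 ≈ 3433.6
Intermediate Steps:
c(B) = 8 (c(B) = 4*(B/B + B/B) = 4*(1 + 1) = 4*2 = 8)
429*(1/(111 + 153) + c(Z(5))) = 429*(1/(111 + 153) + 8) = 429*(1/264 + 8) = 429*(2113/264) = 27469/8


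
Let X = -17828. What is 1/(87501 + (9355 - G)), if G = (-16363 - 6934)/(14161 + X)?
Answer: 3667/355147655 ≈ 1.0325e-5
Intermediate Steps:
G = 23297/3667 (G = (-16363 - 6934)/(14161 - 17828) = -23297/(-3667) = -23297*(-1/3667) = 23297/3667 ≈ 6.3531)
1/(87501 + (9355 - G)) = 1/(87501 + (9355 - 1*23297/3667)) = 1/(87501 + (9355 - 23297/3667)) = 1/(87501 + 34281488/3667) = 1/(355147655/3667) = 3667/355147655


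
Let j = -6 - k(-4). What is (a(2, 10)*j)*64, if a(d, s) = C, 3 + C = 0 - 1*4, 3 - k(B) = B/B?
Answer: 3584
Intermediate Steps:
k(B) = 2 (k(B) = 3 - B/B = 3 - 1*1 = 3 - 1 = 2)
j = -8 (j = -6 - 1*2 = -6 - 2 = -8)
C = -7 (C = -3 + (0 - 1*4) = -3 + (0 - 4) = -3 - 4 = -7)
a(d, s) = -7
(a(2, 10)*j)*64 = -7*(-8)*64 = 56*64 = 3584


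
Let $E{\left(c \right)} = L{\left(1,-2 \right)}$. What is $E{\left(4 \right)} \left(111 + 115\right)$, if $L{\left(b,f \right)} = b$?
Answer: $226$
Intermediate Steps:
$E{\left(c \right)} = 1$
$E{\left(4 \right)} \left(111 + 115\right) = 1 \left(111 + 115\right) = 1 \cdot 226 = 226$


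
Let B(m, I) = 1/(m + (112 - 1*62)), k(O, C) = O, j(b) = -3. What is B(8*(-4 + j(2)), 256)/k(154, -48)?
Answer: -1/924 ≈ -0.0010823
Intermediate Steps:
B(m, I) = 1/(50 + m) (B(m, I) = 1/(m + (112 - 62)) = 1/(m + 50) = 1/(50 + m))
B(8*(-4 + j(2)), 256)/k(154, -48) = 1/((50 + 8*(-4 - 3))*154) = (1/154)/(50 + 8*(-7)) = (1/154)/(50 - 56) = (1/154)/(-6) = -⅙*1/154 = -1/924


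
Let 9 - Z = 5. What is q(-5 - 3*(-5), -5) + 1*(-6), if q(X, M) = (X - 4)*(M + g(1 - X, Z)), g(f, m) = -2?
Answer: -48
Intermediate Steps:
Z = 4 (Z = 9 - 1*5 = 9 - 5 = 4)
q(X, M) = (-4 + X)*(-2 + M) (q(X, M) = (X - 4)*(M - 2) = (-4 + X)*(-2 + M))
q(-5 - 3*(-5), -5) + 1*(-6) = (8 - 4*(-5) - 2*(-5 - 3*(-5)) - 5*(-5 - 3*(-5))) + 1*(-6) = (8 + 20 - 2*(-5 + 15) - 5*(-5 + 15)) - 6 = (8 + 20 - 2*10 - 5*10) - 6 = (8 + 20 - 20 - 50) - 6 = -42 - 6 = -48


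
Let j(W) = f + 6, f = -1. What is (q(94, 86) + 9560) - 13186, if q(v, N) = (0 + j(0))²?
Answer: -3601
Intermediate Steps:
j(W) = 5 (j(W) = -1 + 6 = 5)
q(v, N) = 25 (q(v, N) = (0 + 5)² = 5² = 25)
(q(94, 86) + 9560) - 13186 = (25 + 9560) - 13186 = 9585 - 13186 = -3601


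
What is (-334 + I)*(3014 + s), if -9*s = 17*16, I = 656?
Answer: 8646988/9 ≈ 9.6078e+5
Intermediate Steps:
s = -272/9 (s = -17*16/9 = -⅑*272 = -272/9 ≈ -30.222)
(-334 + I)*(3014 + s) = (-334 + 656)*(3014 - 272/9) = 322*(26854/9) = 8646988/9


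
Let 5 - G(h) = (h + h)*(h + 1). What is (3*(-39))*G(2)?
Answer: 819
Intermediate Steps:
G(h) = 5 - 2*h*(1 + h) (G(h) = 5 - (h + h)*(h + 1) = 5 - 2*h*(1 + h))
(3*(-39))*G(2) = (3*(-39))*(5 - 2*2 - 2*2²) = -117*(5 - 4 - 2*4) = -117*(5 - 4 - 8) = -117*(-7) = 819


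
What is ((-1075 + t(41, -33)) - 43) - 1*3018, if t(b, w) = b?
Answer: -4095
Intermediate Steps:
((-1075 + t(41, -33)) - 43) - 1*3018 = ((-1075 + 41) - 43) - 1*3018 = (-1034 - 43) - 3018 = -1077 - 3018 = -4095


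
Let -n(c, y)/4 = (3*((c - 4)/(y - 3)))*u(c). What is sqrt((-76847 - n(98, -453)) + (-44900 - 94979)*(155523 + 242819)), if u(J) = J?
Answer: I*sqrt(20114832532379)/19 ≈ 2.3605e+5*I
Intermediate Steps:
n(c, y) = -12*c*(-4 + c)/(-3 + y) (n(c, y) = -4*3*((c - 4)/(y - 3))*c = -4*3*((-4 + c)/(-3 + y))*c = -4*3*(-4 + c)/(-3 + y)*c = -12*c*(-4 + c)/(-3 + y))
sqrt((-76847 - n(98, -453)) + (-44900 - 94979)*(155523 + 242819)) = sqrt((-76847 - 12*98*(4 - 1*98)/(-3 - 453)) + (-44900 - 94979)*(155523 + 242819)) = sqrt((-76847 - 12*98*(4 - 98)/(-456)) - 139879*398342) = sqrt((-76847 - 12*98*(-1)*(-94)/456) - 55719680618) = sqrt((-76847 - 1*4606/19) - 55719680618) = sqrt((-76847 - 4606/19) - 55719680618) = sqrt(-1464699/19 - 55719680618) = sqrt(-1058675396441/19) = I*sqrt(20114832532379)/19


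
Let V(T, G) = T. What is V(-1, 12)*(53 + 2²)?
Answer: -57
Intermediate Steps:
V(-1, 12)*(53 + 2²) = -(53 + 2²) = -(53 + 4) = -1*57 = -57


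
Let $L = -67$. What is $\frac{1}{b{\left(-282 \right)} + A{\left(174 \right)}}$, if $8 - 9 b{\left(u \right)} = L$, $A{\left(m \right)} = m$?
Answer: $\frac{3}{547} \approx 0.0054845$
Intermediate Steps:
$b{\left(u \right)} = \frac{25}{3}$ ($b{\left(u \right)} = \frac{8}{9} - - \frac{67}{9} = \frac{8}{9} + \frac{67}{9} = \frac{25}{3}$)
$\frac{1}{b{\left(-282 \right)} + A{\left(174 \right)}} = \frac{1}{\frac{25}{3} + 174} = \frac{1}{\frac{547}{3}} = \frac{3}{547}$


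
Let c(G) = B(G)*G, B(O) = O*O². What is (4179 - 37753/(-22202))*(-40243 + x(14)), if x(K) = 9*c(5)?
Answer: -1606619839499/11101 ≈ -1.4473e+8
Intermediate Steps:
B(O) = O³
c(G) = G⁴ (c(G) = G³*G = G⁴)
x(K) = 5625 (x(K) = 9*5⁴ = 9*625 = 5625)
(4179 - 37753/(-22202))*(-40243 + x(14)) = (4179 - 37753/(-22202))*(-40243 + 5625) = (4179 - 37753*(-1/22202))*(-34618) = (4179 + 37753/22202)*(-34618) = (92819911/22202)*(-34618) = -1606619839499/11101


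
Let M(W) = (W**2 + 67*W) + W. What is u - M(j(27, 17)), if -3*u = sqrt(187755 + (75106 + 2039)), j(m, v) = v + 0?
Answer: -1445 - 10*sqrt(2649)/3 ≈ -1616.6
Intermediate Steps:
j(m, v) = v
M(W) = W**2 + 68*W
u = -10*sqrt(2649)/3 (u = -sqrt(187755 + (75106 + 2039))/3 = -sqrt(187755 + 77145)/3 = -10*sqrt(2649)/3 ≈ -171.56)
u - M(j(27, 17)) = -10*sqrt(2649)/3 - 17*(68 + 17) = -10*sqrt(2649)/3 - 17*85 = -10*sqrt(2649)/3 - 1*1445 = -10*sqrt(2649)/3 - 1445 = -1445 - 10*sqrt(2649)/3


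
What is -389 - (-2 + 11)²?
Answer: -470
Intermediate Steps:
-389 - (-2 + 11)² = -389 - 1*9² = -389 - 1*81 = -389 - 81 = -470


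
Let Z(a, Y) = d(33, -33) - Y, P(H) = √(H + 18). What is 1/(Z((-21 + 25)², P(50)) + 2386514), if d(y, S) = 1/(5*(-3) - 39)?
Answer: 6959074770/16607929236581737 + 5832*√17/16607929236581737 ≈ 4.1902e-7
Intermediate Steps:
P(H) = √(18 + H)
d(y, S) = -1/54 (d(y, S) = 1/(-15 - 39) = 1/(-54) = -1/54)
Z(a, Y) = -1/54 - Y
1/(Z((-21 + 25)², P(50)) + 2386514) = 1/((-1/54 - √(18 + 50)) + 2386514) = 1/((-1/54 - √68) + 2386514) = 1/((-1/54 - 2*√17) + 2386514) = 1/(128871755/54 - 2*√17)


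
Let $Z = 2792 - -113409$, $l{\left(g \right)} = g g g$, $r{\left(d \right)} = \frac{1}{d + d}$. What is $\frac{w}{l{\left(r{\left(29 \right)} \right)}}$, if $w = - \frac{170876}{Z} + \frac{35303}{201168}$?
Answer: $- \frac{738316960134085}{2921990346} \approx -2.5268 \cdot 10^{5}$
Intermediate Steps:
$r{\left(d \right)} = \frac{1}{2 d}$
$l{\left(g \right)} = g^{3}$ ($l{\left(g \right)} = g^{2} g = g^{3}$)
$Z = 116201$ ($Z = 2792 + 113409 = 116201$)
$w = - \frac{30272539265}{23375922768}$ ($w = - \frac{170876}{116201} + \frac{35303}{201168} = - \frac{30272539265}{23375922768} \approx -1.295$)
$\frac{w}{l{\left(r{\left(29 \right)} \right)}} = - \frac{30272539265}{23375922768 \left(\frac{1}{2 \cdot 29}\right)^{3}} = - \frac{30272539265}{23375922768 \left(\frac{1}{2} \cdot \frac{1}{29}\right)^{3}} = - \frac{30272539265}{23375922768 \left(\frac{1}{58}\right)^{3}} = - \frac{30272539265 \frac{1}{\frac{1}{195112}}}{23375922768} = \left(- \frac{30272539265}{23375922768}\right) 195112 = - \frac{738316960134085}{2921990346}$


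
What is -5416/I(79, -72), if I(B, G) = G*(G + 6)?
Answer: -677/594 ≈ -1.1397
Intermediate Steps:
I(B, G) = G*(6 + G)
-5416/I(79, -72) = -5416*(-1/(72*(6 - 72))) = -5416/((-72*(-66))) = -5416/4752 = -5416*1/4752 = -677/594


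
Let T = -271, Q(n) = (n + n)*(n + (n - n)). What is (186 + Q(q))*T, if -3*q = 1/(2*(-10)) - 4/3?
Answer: -818444119/16200 ≈ -50521.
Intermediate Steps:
q = 83/180 (q = -(1/(2*(-10)) - 4/3)/3 = -((½)*(-⅒) - 4*⅓)/3 = -(-1/20 - 4/3)/3 = -⅓*(-83/60) = 83/180 ≈ 0.46111)
Q(n) = 2*n² (Q(n) = (2*n)*(n + 0) = (2*n)*n = 2*n²)
(186 + Q(q))*T = (186 + 2*(83/180)²)*(-271) = (186 + 2*(6889/32400))*(-271) = (186 + 6889/16200)*(-271) = (3020089/16200)*(-271) = -818444119/16200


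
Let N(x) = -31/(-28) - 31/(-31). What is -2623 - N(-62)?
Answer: -73503/28 ≈ -2625.1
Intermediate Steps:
N(x) = 59/28 (N(x) = -31*(-1/28) - 31*(-1/31) = 31/28 + 1 = 59/28)
-2623 - N(-62) = -2623 - 1*59/28 = -2623 - 59/28 = -73503/28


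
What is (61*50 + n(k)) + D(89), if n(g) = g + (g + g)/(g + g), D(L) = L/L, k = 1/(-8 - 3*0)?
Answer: 24415/8 ≈ 3051.9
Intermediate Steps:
k = -⅛ (k = 1/(-8 + 0) = 1/(-8) = -⅛ ≈ -0.12500)
D(L) = 1
n(g) = 1 + g (n(g) = g + (2*g)/((2*g)) = g + (2*g)*(1/(2*g)) = g + 1 = 1 + g)
(61*50 + n(k)) + D(89) = (61*50 + (1 - ⅛)) + 1 = (3050 + 7/8) + 1 = 24407/8 + 1 = 24415/8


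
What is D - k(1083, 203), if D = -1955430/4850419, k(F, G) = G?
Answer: -986590487/4850419 ≈ -203.40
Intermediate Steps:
D = -1955430/4850419 (D = -1955430*1/4850419 = -1955430/4850419 ≈ -0.40315)
D - k(1083, 203) = -1955430/4850419 - 1*203 = -1955430/4850419 - 203 = -986590487/4850419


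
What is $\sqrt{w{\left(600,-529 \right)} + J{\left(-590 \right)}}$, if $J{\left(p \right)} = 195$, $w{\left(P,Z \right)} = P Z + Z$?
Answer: $i \sqrt{317734} \approx 563.68 i$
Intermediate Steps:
$w{\left(P,Z \right)} = Z + P Z$
$\sqrt{w{\left(600,-529 \right)} + J{\left(-590 \right)}} = \sqrt{- 529 \left(1 + 600\right) + 195} = \sqrt{\left(-529\right) 601 + 195} = \sqrt{-317929 + 195} = \sqrt{-317734} = i \sqrt{317734}$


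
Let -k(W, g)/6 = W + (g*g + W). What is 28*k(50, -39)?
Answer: -272328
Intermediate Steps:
k(W, g) = -12*W - 6*g² (k(W, g) = -6*(W + (g*g + W)) = -6*(W + (g² + W)) = -6*(W + (W + g²)) = -6*(g² + 2*W) = -12*W - 6*g²)
28*k(50, -39) = 28*(-12*50 - 6*(-39)²) = 28*(-600 - 6*1521) = 28*(-600 - 9126) = 28*(-9726) = -272328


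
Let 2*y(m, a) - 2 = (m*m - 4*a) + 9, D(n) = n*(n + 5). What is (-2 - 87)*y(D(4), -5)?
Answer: -118103/2 ≈ -59052.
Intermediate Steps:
D(n) = n*(5 + n)
y(m, a) = 11/2 + m**2/2 - 2*a (y(m, a) = 1 + ((m*m - 4*a) + 9)/2 = 1 + ((m**2 - 4*a) + 9)/2 = 1 + (9 + m**2 - 4*a)/2 = 1 + (9/2 + m**2/2 - 2*a) = 11/2 + m**2/2 - 2*a)
(-2 - 87)*y(D(4), -5) = (-2 - 87)*(11/2 + (4*(5 + 4))**2/2 - 2*(-5)) = -89*(11/2 + (4*9)**2/2 + 10) = -89*(11/2 + (1/2)*36**2 + 10) = -89*(11/2 + (1/2)*1296 + 10) = -89*(11/2 + 648 + 10) = -89*1327/2 = -118103/2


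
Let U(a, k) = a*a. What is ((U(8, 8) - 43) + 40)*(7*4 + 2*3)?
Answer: 2074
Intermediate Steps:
U(a, k) = a²
((U(8, 8) - 43) + 40)*(7*4 + 2*3) = ((8² - 43) + 40)*(7*4 + 2*3) = ((64 - 43) + 40)*(28 + 6) = (21 + 40)*34 = 61*34 = 2074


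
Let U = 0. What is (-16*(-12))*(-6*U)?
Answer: 0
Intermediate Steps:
(-16*(-12))*(-6*U) = (-16*(-12))*(-6*0) = 192*0 = 0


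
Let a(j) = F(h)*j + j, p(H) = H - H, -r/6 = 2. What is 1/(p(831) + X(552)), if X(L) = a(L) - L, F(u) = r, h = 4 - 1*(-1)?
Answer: -1/6624 ≈ -0.00015097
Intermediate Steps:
h = 5 (h = 4 + 1 = 5)
r = -12 (r = -6*2 = -12)
p(H) = 0
F(u) = -12
a(j) = -11*j (a(j) = -12*j + j = -11*j)
X(L) = -12*L (X(L) = -11*L - L = -12*L)
1/(p(831) + X(552)) = 1/(0 - 12*552) = 1/(0 - 6624) = 1/(-6624) = -1/6624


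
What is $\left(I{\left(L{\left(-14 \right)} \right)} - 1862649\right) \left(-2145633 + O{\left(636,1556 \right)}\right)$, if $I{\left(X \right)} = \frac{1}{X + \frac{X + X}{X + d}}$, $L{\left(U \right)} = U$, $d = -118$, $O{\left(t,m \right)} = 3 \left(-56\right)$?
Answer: $\frac{259796825761104}{65} \approx 3.9969 \cdot 10^{12}$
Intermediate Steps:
$O{\left(t,m \right)} = -168$
$I{\left(X \right)} = \frac{1}{X + \frac{2 X}{-118 + X}}$ ($I{\left(X \right)} = \frac{1}{X + \frac{X + X}{X - 118}} = \frac{1}{X + \frac{2 X}{-118 + X}}$)
$\left(I{\left(L{\left(-14 \right)} \right)} - 1862649\right) \left(-2145633 + O{\left(636,1556 \right)}\right) = \left(\frac{-118 - 14}{\left(-14\right) \left(-116 - 14\right)} - 1862649\right) \left(-2145633 - 168\right) = \left(\left(- \frac{1}{14}\right) \frac{1}{-130} \left(-132\right) - 1862649\right) \left(-2145801\right) = \left(\left(- \frac{1}{14}\right) \left(- \frac{1}{130}\right) \left(-132\right) - 1862649\right) \left(-2145801\right) = \left(- \frac{33}{455} - 1862649\right) \left(-2145801\right) = \left(- \frac{847505328}{455}\right) \left(-2145801\right) = \frac{259796825761104}{65}$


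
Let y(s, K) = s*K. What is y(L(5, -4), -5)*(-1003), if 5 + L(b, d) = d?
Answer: -45135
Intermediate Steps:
L(b, d) = -5 + d
y(s, K) = K*s
y(L(5, -4), -5)*(-1003) = -5*(-5 - 4)*(-1003) = -5*(-9)*(-1003) = 45*(-1003) = -45135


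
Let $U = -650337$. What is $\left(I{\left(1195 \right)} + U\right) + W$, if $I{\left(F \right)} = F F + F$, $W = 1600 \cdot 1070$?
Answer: $2490883$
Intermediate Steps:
$W = 1712000$
$I{\left(F \right)} = F + F^{2}$ ($I{\left(F \right)} = F^{2} + F = F + F^{2}$)
$\left(I{\left(1195 \right)} + U\right) + W = \left(1195 \left(1 + 1195\right) - 650337\right) + 1712000 = \left(1195 \cdot 1196 - 650337\right) + 1712000 = \left(1429220 - 650337\right) + 1712000 = 778883 + 1712000 = 2490883$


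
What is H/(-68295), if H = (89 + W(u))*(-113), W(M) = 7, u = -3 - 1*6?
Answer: 3616/22765 ≈ 0.15884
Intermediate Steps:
u = -9 (u = -3 - 6 = -9)
H = -10848 (H = (89 + 7)*(-113) = 96*(-113) = -10848)
H/(-68295) = -10848/(-68295) = -10848*(-1/68295) = 3616/22765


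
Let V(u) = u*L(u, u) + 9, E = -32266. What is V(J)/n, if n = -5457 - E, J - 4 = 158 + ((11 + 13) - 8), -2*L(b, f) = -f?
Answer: 15851/26809 ≈ 0.59126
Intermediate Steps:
L(b, f) = f/2 (L(b, f) = -(-1)*f/2 = f/2)
J = 178 (J = 4 + (158 + ((11 + 13) - 8)) = 4 + (158 + (24 - 8)) = 4 + (158 + 16) = 4 + 174 = 178)
V(u) = 9 + u**2/2 (V(u) = u*(u/2) + 9 = u**2/2 + 9 = 9 + u**2/2)
n = 26809 (n = -5457 - 1*(-32266) = -5457 + 32266 = 26809)
V(J)/n = (9 + (1/2)*178**2)/26809 = (9 + (1/2)*31684)*(1/26809) = (9 + 15842)*(1/26809) = 15851*(1/26809) = 15851/26809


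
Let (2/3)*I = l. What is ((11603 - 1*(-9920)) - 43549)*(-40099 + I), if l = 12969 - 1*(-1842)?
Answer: 393879945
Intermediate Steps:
l = 14811 (l = 12969 + 1842 = 14811)
I = 44433/2 (I = (3/2)*14811 = 44433/2 ≈ 22217.)
((11603 - 1*(-9920)) - 43549)*(-40099 + I) = ((11603 - 1*(-9920)) - 43549)*(-40099 + 44433/2) = ((11603 + 9920) - 43549)*(-35765/2) = (21523 - 43549)*(-35765/2) = -22026*(-35765/2) = 393879945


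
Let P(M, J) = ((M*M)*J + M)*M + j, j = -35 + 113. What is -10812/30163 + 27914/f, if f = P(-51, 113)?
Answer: -81440079895/226024691046 ≈ -0.36031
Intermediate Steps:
j = 78
P(M, J) = 78 + M*(M + J*M²) (P(M, J) = ((M*M)*J + M)*M + 78 = (M²*J + M)*M + 78 = (J*M² + M)*M + 78 = (M + J*M²)*M + 78 = M*(M + J*M²) + 78 = 78 + M*(M + J*M²))
f = -14986884 (f = 78 + (-51)² + 113*(-51)³ = 78 + 2601 + 113*(-132651) = 78 + 2601 - 14989563 = -14986884)
-10812/30163 + 27914/f = -10812/30163 + 27914/(-14986884) = -10812*1/30163 + 27914*(-1/14986884) = -10812/30163 - 13957/7493442 = -81440079895/226024691046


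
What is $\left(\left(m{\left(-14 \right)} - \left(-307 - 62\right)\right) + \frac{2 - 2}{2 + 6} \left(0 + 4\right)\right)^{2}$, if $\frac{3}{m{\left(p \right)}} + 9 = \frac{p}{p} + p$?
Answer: $\frac{65853225}{484} \approx 1.3606 \cdot 10^{5}$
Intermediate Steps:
$m{\left(p \right)} = \frac{3}{-8 + p}$ ($m{\left(p \right)} = \frac{3}{-9 + \left(\frac{p}{p} + p\right)} = \frac{3}{-9 + \left(1 + p\right)} = \frac{3}{-8 + p}$)
$\left(\left(m{\left(-14 \right)} - \left(-307 - 62\right)\right) + \frac{2 - 2}{2 + 6} \left(0 + 4\right)\right)^{2} = \left(\left(\frac{3}{-8 - 14} - \left(-307 - 62\right)\right) + \frac{2 - 2}{2 + 6} \left(0 + 4\right)\right)^{2} = \left(\left(\frac{3}{-22} - -369\right) + \frac{0}{8} \cdot 4\right)^{2} = \left(\left(3 \left(- \frac{1}{22}\right) + 369\right) + 0 \cdot \frac{1}{8} \cdot 4\right)^{2} = \left(\left(- \frac{3}{22} + 369\right) + 0 \cdot 4\right)^{2} = \left(\frac{8115}{22} + 0\right)^{2} = \left(\frac{8115}{22}\right)^{2} = \frac{65853225}{484}$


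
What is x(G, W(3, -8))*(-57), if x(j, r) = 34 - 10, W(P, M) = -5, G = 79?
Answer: -1368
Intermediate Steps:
x(j, r) = 24
x(G, W(3, -8))*(-57) = 24*(-57) = -1368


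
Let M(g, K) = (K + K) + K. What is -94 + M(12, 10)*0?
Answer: -94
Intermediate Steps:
M(g, K) = 3*K (M(g, K) = 2*K + K = 3*K)
-94 + M(12, 10)*0 = -94 + (3*10)*0 = -94 + 30*0 = -94 + 0 = -94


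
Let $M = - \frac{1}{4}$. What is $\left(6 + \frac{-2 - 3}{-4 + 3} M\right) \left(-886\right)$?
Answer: $- \frac{8417}{2} \approx -4208.5$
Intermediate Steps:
$M = - \frac{1}{4}$ ($M = \left(-1\right) \frac{1}{4} = - \frac{1}{4} \approx -0.25$)
$\left(6 + \frac{-2 - 3}{-4 + 3} M\right) \left(-886\right) = \left(6 + \frac{-2 - 3}{-4 + 3} \left(- \frac{1}{4}\right)\right) \left(-886\right) = \left(6 + - \frac{5}{-1} \left(- \frac{1}{4}\right)\right) \left(-886\right) = \left(6 + \left(-5\right) \left(-1\right) \left(- \frac{1}{4}\right)\right) \left(-886\right) = \left(6 + 5 \left(- \frac{1}{4}\right)\right) \left(-886\right) = \left(6 - \frac{5}{4}\right) \left(-886\right) = \frac{19}{4} \left(-886\right) = - \frac{8417}{2}$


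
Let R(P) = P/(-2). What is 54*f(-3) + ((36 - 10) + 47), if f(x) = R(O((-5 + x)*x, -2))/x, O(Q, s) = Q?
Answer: 289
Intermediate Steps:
R(P) = -P/2 (R(P) = P*(-½) = -P/2)
f(x) = 5/2 - x/2 (f(x) = (-(-5 + x)*x/2)/x = (-x*(-5 + x)/2)/x = 5/2 - x/2)
54*f(-3) + ((36 - 10) + 47) = 54*(5/2 - ½*(-3)) + ((36 - 10) + 47) = 54*(5/2 + 3/2) + (26 + 47) = 54*4 + 73 = 216 + 73 = 289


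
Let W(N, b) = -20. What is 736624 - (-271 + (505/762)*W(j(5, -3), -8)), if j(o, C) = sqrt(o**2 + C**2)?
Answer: 280762045/381 ≈ 7.3691e+5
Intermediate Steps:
j(o, C) = sqrt(C**2 + o**2)
736624 - (-271 + (505/762)*W(j(5, -3), -8)) = 736624 - (-271 + (505/762)*(-20)) = 736624 - (-271 - 5050/381) = 736624 - 1*(-108301/381) = 736624 + 108301/381 = 280762045/381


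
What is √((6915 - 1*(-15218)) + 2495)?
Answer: 2*√6157 ≈ 156.93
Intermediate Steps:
√((6915 - 1*(-15218)) + 2495) = √((6915 + 15218) + 2495) = √(22133 + 2495) = √24628 = 2*√6157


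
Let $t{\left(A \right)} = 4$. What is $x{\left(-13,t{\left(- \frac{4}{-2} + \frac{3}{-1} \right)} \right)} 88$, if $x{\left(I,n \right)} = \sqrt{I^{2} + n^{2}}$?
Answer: $88 \sqrt{185} \approx 1196.9$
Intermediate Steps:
$x{\left(-13,t{\left(- \frac{4}{-2} + \frac{3}{-1} \right)} \right)} 88 = \sqrt{\left(-13\right)^{2} + 4^{2}} \cdot 88 = \sqrt{169 + 16} \cdot 88 = \sqrt{185} \cdot 88 = 88 \sqrt{185}$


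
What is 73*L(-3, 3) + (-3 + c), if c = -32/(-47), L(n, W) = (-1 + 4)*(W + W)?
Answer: 61649/47 ≈ 1311.7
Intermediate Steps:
L(n, W) = 6*W (L(n, W) = 3*(2*W) = 6*W)
c = 32/47 (c = -32*(-1/47) = 32/47 ≈ 0.68085)
73*L(-3, 3) + (-3 + c) = 73*(6*3) + (-3 + 32/47) = 73*18 - 109/47 = 1314 - 109/47 = 61649/47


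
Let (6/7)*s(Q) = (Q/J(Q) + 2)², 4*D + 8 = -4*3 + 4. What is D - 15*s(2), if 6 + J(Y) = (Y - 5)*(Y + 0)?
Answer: -4523/72 ≈ -62.819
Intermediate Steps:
J(Y) = -6 + Y*(-5 + Y) (J(Y) = -6 + (Y - 5)*(Y + 0) = -6 + (-5 + Y)*Y = -6 + Y*(-5 + Y))
D = -4 (D = -2 + (-4*3 + 4)/4 = -2 + (-12 + 4)/4 = -2 + (¼)*(-8) = -2 - 2 = -4)
s(Q) = 7*(2 + Q/(-6 + Q² - 5*Q))²/6 (s(Q) = 7*(Q/(-6 + Q² - 5*Q) + 2)²/6 = 7*(2 + Q/(-6 + Q² - 5*Q))²/6)
D - 15*s(2) = -4 - 35*(-12 - 9*2 + 2*2²)²/(2*(6 - 1*2² + 5*2)²) = -4 - 35*(-12 - 18 + 2*4)²/(2*(6 - 1*4 + 10)²) = -4 - 35*(-12 - 18 + 8)²/(2*(6 - 4 + 10)²) = -4 - 35*(-22)²/(2*12²) = -4 - 35*484/(2*144) = -4 - 15*847/216 = -4 - 4235/72 = -4523/72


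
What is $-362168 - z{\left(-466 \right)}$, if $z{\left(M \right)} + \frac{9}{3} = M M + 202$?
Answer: $-579523$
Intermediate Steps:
$z{\left(M \right)} = 199 + M^{2}$ ($z{\left(M \right)} = -3 + \left(M M + 202\right) = -3 + \left(M^{2} + 202\right) = -3 + \left(202 + M^{2}\right) = 199 + M^{2}$)
$-362168 - z{\left(-466 \right)} = -362168 - \left(199 + \left(-466\right)^{2}\right) = -362168 - \left(199 + 217156\right) = -362168 - 217355 = -579523$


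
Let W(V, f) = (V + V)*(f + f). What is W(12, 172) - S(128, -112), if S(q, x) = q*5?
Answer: 7616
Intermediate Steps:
S(q, x) = 5*q
W(V, f) = 4*V*f (W(V, f) = (2*V)*(2*f) = 4*V*f)
W(12, 172) - S(128, -112) = 4*12*172 - 5*128 = 8256 - 1*640 = 8256 - 640 = 7616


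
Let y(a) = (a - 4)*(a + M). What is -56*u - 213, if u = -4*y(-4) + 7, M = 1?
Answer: 4771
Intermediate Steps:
y(a) = (1 + a)*(-4 + a) (y(a) = (a - 4)*(a + 1) = (-4 + a)*(1 + a) = (1 + a)*(-4 + a))
u = -89 (u = -4*(-4 + (-4)**2 - 3*(-4)) + 7 = -4*(-4 + 16 + 12) + 7 = -4*24 + 7 = -96 + 7 = -89)
-56*u - 213 = -56*(-89) - 213 = 4984 - 213 = 4771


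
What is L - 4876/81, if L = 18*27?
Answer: 34490/81 ≈ 425.80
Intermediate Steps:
L = 486
L - 4876/81 = 486 - 4876/81 = 34490/81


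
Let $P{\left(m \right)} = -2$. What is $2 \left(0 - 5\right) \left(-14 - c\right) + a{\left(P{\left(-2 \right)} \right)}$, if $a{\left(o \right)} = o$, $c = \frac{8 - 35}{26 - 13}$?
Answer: $\frac{1524}{13} \approx 117.23$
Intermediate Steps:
$c = - \frac{27}{13} \approx -2.0769$
$2 \left(0 - 5\right) \left(-14 - c\right) + a{\left(P{\left(-2 \right)} \right)} = 2 \left(0 - 5\right) \left(-14 - - \frac{27}{13}\right) - 2 = 2 \left(-5\right) \left(-14 + \frac{27}{13}\right) - 2 = \left(-10\right) \left(- \frac{155}{13}\right) - 2 = \frac{1550}{13} - 2 = \frac{1524}{13}$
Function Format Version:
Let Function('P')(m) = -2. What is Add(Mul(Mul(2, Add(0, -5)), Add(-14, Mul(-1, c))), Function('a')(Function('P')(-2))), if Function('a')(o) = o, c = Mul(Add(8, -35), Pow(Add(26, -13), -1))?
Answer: Rational(1524, 13) ≈ 117.23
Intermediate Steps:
c = Rational(-27, 13) (c = Mul(-27, Pow(13, -1)) = Mul(-27, Rational(1, 13)) = Rational(-27, 13) ≈ -2.0769)
Add(Mul(Mul(2, Add(0, -5)), Add(-14, Mul(-1, c))), Function('a')(Function('P')(-2))) = Add(Mul(Mul(2, Add(0, -5)), Add(-14, Mul(-1, Rational(-27, 13)))), -2) = Add(Mul(Mul(2, -5), Add(-14, Rational(27, 13))), -2) = Add(Mul(-10, Rational(-155, 13)), -2) = Add(Rational(1550, 13), -2) = Rational(1524, 13)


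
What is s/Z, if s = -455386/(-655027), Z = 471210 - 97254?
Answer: 227693/122475638406 ≈ 1.8591e-6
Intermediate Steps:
Z = 373956
s = 455386/655027 (s = -455386*(-1/655027) = 455386/655027 ≈ 0.69522)
s/Z = (455386/655027)/373956 = (455386/655027)*(1/373956) = 227693/122475638406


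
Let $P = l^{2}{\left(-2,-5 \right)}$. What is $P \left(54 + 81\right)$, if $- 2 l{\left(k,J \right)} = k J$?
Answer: $3375$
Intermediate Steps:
$l{\left(k,J \right)} = - \frac{J k}{2}$ ($l{\left(k,J \right)} = - \frac{k J}{2} = - \frac{J k}{2}$)
$P = 25$ ($P = \left(\left(- \frac{1}{2}\right) \left(-5\right) \left(-2\right)\right)^{2} = \left(-5\right)^{2} = 25$)
$P \left(54 + 81\right) = 25 \left(54 + 81\right) = 25 \cdot 135 = 3375$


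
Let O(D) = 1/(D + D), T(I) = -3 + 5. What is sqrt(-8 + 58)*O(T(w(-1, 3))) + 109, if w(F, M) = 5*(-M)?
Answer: 109 + 5*sqrt(2)/4 ≈ 110.77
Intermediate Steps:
w(F, M) = -5*M
T(I) = 2
O(D) = 1/(2*D)
sqrt(-8 + 58)*O(T(w(-1, 3))) + 109 = sqrt(-8 + 58)*((1/2)/2) + 109 = sqrt(50)*((1/2)*(1/2)) + 109 = (5*sqrt(2))*(1/4) + 109 = 5*sqrt(2)/4 + 109 = 109 + 5*sqrt(2)/4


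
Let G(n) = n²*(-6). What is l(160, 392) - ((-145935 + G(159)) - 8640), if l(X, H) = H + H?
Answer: 307045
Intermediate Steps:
l(X, H) = 2*H
G(n) = -6*n²
l(160, 392) - ((-145935 + G(159)) - 8640) = 2*392 - ((-145935 - 6*159²) - 8640) = 784 - ((-145935 - 6*25281) - 8640) = 784 - ((-145935 - 151686) - 8640) = 784 - (-297621 - 8640) = 784 - 1*(-306261) = 784 + 306261 = 307045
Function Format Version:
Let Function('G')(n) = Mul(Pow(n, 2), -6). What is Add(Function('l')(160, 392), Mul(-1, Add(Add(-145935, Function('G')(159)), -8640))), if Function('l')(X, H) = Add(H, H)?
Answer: 307045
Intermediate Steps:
Function('l')(X, H) = Mul(2, H)
Function('G')(n) = Mul(-6, Pow(n, 2))
Add(Function('l')(160, 392), Mul(-1, Add(Add(-145935, Function('G')(159)), -8640))) = Add(Mul(2, 392), Mul(-1, Add(Add(-145935, Mul(-6, Pow(159, 2))), -8640))) = Add(784, Mul(-1, Add(Add(-145935, Mul(-6, 25281)), -8640))) = Add(784, Mul(-1, Add(Add(-145935, -151686), -8640))) = Add(784, Mul(-1, Add(-297621, -8640))) = Add(784, Mul(-1, -306261)) = Add(784, 306261) = 307045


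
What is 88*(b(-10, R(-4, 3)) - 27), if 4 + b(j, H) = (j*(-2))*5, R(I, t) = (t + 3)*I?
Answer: 6072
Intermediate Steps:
R(I, t) = I*(3 + t) (R(I, t) = (3 + t)*I = I*(3 + t))
b(j, H) = -4 - 10*j (b(j, H) = -4 + (j*(-2))*5 = -4 - 2*j*5 = -4 - 10*j)
88*(b(-10, R(-4, 3)) - 27) = 88*((-4 - 10*(-10)) - 27) = 88*((-4 + 100) - 27) = 88*(96 - 27) = 88*69 = 6072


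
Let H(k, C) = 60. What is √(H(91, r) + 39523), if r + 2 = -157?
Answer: √39583 ≈ 198.95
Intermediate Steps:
r = -159 (r = -2 - 157 = -159)
√(H(91, r) + 39523) = √(60 + 39523) = √39583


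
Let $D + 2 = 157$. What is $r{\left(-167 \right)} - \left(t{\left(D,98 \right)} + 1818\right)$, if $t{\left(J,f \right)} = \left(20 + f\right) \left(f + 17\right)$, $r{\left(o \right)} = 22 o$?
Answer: $-19062$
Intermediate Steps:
$D = 155$ ($D = -2 + 157 = 155$)
$t{\left(J,f \right)} = \left(17 + f\right) \left(20 + f\right)$ ($t{\left(J,f \right)} = \left(20 + f\right) \left(17 + f\right) = \left(17 + f\right) \left(20 + f\right)$)
$r{\left(-167 \right)} - \left(t{\left(D,98 \right)} + 1818\right) = 22 \left(-167\right) - \left(\left(340 + 98^{2} + 37 \cdot 98\right) + 1818\right) = -3674 - \left(\left(340 + 9604 + 3626\right) + 1818\right) = -3674 - \left(13570 + 1818\right) = -3674 - 15388 = -19062$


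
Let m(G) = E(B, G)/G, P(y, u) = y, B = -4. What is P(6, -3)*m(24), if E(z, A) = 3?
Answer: ¾ ≈ 0.75000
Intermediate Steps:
m(G) = 3/G
P(6, -3)*m(24) = 6*(3/24) = 6*(3*(1/24)) = 6*(⅛) = ¾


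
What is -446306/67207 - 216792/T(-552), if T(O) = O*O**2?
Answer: -148913859901/22428550464 ≈ -6.6395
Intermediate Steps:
T(O) = O**3
-446306/67207 - 216792/T(-552) = -446306/67207 - 216792/((-552)**3) = -446306*1/67207 - 216792/(-168196608) = -63758/9601 - 216792*(-1/168196608) = -63758/9601 + 3011/2336064 = -148913859901/22428550464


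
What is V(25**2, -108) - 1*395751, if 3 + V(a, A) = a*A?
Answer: -463254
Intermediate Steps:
V(a, A) = -3 + A*a (V(a, A) = -3 + a*A = -3 + A*a)
V(25**2, -108) - 1*395751 = (-3 - 108*25**2) - 1*395751 = (-3 - 108*625) - 395751 = (-3 - 67500) - 395751 = -67503 - 395751 = -463254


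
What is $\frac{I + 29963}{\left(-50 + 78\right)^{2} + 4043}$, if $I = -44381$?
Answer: $- \frac{4806}{1609} \approx -2.9869$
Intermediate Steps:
$\frac{I + 29963}{\left(-50 + 78\right)^{2} + 4043} = \frac{-44381 + 29963}{\left(-50 + 78\right)^{2} + 4043} = - \frac{14418}{28^{2} + 4043} = - \frac{14418}{784 + 4043} = - \frac{14418}{4827} = \left(-14418\right) \frac{1}{4827} = - \frac{4806}{1609}$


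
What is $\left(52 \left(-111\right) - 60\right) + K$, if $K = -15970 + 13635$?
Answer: $-8167$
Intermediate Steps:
$K = -2335$
$\left(52 \left(-111\right) - 60\right) + K = \left(52 \left(-111\right) - 60\right) - 2335 = \left(-5772 - 60\right) - 2335 = -5832 - 2335 = -8167$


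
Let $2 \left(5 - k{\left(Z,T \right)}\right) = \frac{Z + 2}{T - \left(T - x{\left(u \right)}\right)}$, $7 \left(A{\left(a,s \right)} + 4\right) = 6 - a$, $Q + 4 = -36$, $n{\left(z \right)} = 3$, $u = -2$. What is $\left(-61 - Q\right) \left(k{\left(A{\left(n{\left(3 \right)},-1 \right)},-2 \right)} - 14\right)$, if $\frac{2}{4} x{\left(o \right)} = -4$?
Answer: $\frac{3057}{16} \approx 191.06$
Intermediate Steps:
$x{\left(o \right)} = -8$ ($x{\left(o \right)} = 2 \left(-4\right) = -8$)
$Q = -40$ ($Q = -4 - 36 = -40$)
$A{\left(a,s \right)} = - \frac{22}{7} - \frac{a}{7}$ ($A{\left(a,s \right)} = -4 + \frac{6 - a}{7} = -4 - \left(- \frac{6}{7} + \frac{a}{7}\right) = - \frac{22}{7} - \frac{a}{7}$)
$k{\left(Z,T \right)} = \frac{41}{8} + \frac{Z}{16}$ ($k{\left(Z,T \right)} = 5 - \frac{\left(Z + 2\right) \frac{1}{T - \left(8 + T\right)}}{2} = 5 - \frac{\left(2 + Z\right) \frac{1}{-8}}{2} = 5 - \frac{\left(2 + Z\right) \left(- \frac{1}{8}\right)}{2} = 5 - \frac{- \frac{1}{4} - \frac{Z}{8}}{2} = 5 + \left(\frac{1}{8} + \frac{Z}{16}\right) = \frac{41}{8} + \frac{Z}{16}$)
$\left(-61 - Q\right) \left(k{\left(A{\left(n{\left(3 \right)},-1 \right)},-2 \right)} - 14\right) = \left(-61 - -40\right) \left(\left(\frac{41}{8} + \frac{- \frac{22}{7} - \frac{3}{7}}{16}\right) - 14\right) = \left(-61 + 40\right) \left(\left(\frac{41}{8} + \frac{- \frac{22}{7} - \frac{3}{7}}{16}\right) - 14\right) = - 21 \left(\left(\frac{41}{8} + \frac{1}{16} \left(- \frac{25}{7}\right)\right) - 14\right) = - 21 \left(\left(\frac{41}{8} - \frac{25}{112}\right) - 14\right) = - 21 \left(\frac{549}{112} - 14\right) = \left(-21\right) \left(- \frac{1019}{112}\right) = \frac{3057}{16}$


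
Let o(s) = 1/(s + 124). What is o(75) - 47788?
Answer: -9509811/199 ≈ -47788.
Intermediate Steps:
o(s) = 1/(124 + s)
o(75) - 47788 = 1/(124 + 75) - 47788 = 1/199 - 47788 = -9509811/199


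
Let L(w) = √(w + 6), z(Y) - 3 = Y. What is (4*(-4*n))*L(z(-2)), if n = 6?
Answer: -96*√7 ≈ -253.99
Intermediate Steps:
z(Y) = 3 + Y
L(w) = √(6 + w)
(4*(-4*n))*L(z(-2)) = (4*(-4*6))*√(6 + (3 - 2)) = (4*(-24))*√(6 + 1) = -96*√7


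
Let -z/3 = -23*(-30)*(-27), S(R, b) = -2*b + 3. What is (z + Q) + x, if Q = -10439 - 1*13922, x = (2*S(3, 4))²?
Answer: 31629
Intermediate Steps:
S(R, b) = 3 - 2*b
z = 55890 (z = -3*(-23*(-30))*(-27) = -2070*(-27) = -3*(-18630) = 55890)
x = 100 (x = (2*(3 - 2*4))² = (2*(3 - 8))² = (2*(-5))² = (-10)² = 100)
Q = -24361 (Q = -10439 - 13922 = -24361)
(z + Q) + x = (55890 - 24361) + 100 = 31529 + 100 = 31629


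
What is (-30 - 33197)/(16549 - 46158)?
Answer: 33227/29609 ≈ 1.1222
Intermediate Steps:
(-30 - 33197)/(16549 - 46158) = -33227/(-29609) = -33227*(-1/29609) = 33227/29609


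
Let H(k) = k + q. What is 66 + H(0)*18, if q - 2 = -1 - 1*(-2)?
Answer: 120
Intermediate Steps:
q = 3 (q = 2 + (-1 - 1*(-2)) = 2 + (-1 + 2) = 2 + 1 = 3)
H(k) = 3 + k (H(k) = k + 3 = 3 + k)
66 + H(0)*18 = 66 + (3 + 0)*18 = 66 + 3*18 = 66 + 54 = 120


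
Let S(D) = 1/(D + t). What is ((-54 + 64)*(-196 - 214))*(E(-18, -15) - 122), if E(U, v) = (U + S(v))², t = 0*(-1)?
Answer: -7542524/9 ≈ -8.3806e+5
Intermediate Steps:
t = 0
S(D) = 1/D (S(D) = 1/(D + 0) = 1/D)
E(U, v) = (U + 1/v)²
((-54 + 64)*(-196 - 214))*(E(-18, -15) - 122) = ((-54 + 64)*(-196 - 214))*((1 - 18*(-15))²/(-15)² - 122) = (10*(-410))*((1 + 270)²/225 - 122) = -4100*((1/225)*271² - 122) = -4100*((1/225)*73441 - 122) = -4100*(73441/225 - 122) = -4100*45991/225 = -7542524/9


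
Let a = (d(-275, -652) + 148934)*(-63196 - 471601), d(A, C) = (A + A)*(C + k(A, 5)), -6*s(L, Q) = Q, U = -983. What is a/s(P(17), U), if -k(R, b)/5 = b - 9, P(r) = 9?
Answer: -1593269361588/983 ≈ -1.6208e+9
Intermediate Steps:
s(L, Q) = -Q/6
k(R, b) = 45 - 5*b (k(R, b) = -5*(b - 9) = -5*(-9 + b) = 45 - 5*b)
d(A, C) = 2*A*(20 + C) (d(A, C) = (A + A)*(C + (45 - 5*5)) = (2*A)*(C + (45 - 25)) = (2*A)*(C + 20) = (2*A)*(20 + C) = 2*A*(20 + C))
a = -265544893598 (a = (2*(-275)*(20 - 652) + 148934)*(-63196 - 471601) = (2*(-275)*(-632) + 148934)*(-534797) = (347600 + 148934)*(-534797) = 496534*(-534797) = -265544893598)
a/s(P(17), U) = -265544893598/((-⅙*(-983))) = -265544893598/983/6 = -265544893598*6/983 = -1593269361588/983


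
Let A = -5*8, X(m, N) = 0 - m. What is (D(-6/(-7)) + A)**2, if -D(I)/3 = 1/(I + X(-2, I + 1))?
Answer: 674041/400 ≈ 1685.1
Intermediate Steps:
X(m, N) = -m
D(I) = -3/(2 + I) (D(I) = -3/(I - 1*(-2)) = -3/(I + 2) = -3/(2 + I))
A = -40
(D(-6/(-7)) + A)**2 = (-3/(2 - 6/(-7)) - 40)**2 = (-3/(2 - 6*(-1/7)) - 40)**2 = (-3/(2 + 6/7) - 40)**2 = (-3/20/7 - 40)**2 = (-3*7/20 - 40)**2 = (-21/20 - 40)**2 = (-821/20)**2 = 674041/400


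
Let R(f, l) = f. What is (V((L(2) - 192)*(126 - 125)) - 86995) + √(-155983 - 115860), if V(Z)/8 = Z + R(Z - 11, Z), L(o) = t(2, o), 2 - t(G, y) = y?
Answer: -90155 + I*√271843 ≈ -90155.0 + 521.39*I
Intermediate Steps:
t(G, y) = 2 - y
L(o) = 2 - o
V(Z) = -88 + 16*Z (V(Z) = 8*(Z + (Z - 11)) = 8*(Z + (-11 + Z)) = 8*(-11 + 2*Z) = -88 + 16*Z)
(V((L(2) - 192)*(126 - 125)) - 86995) + √(-155983 - 115860) = ((-88 + 16*(((2 - 1*2) - 192)*(126 - 125))) - 86995) + √(-155983 - 115860) = ((-88 + 16*(((2 - 2) - 192)*1)) - 86995) + √(-271843) = ((-88 + 16*((0 - 192)*1)) - 86995) + I*√271843 = ((-88 + 16*(-192*1)) - 86995) + I*√271843 = ((-88 + 16*(-192)) - 86995) + I*√271843 = ((-88 - 3072) - 86995) + I*√271843 = (-3160 - 86995) + I*√271843 = -90155 + I*√271843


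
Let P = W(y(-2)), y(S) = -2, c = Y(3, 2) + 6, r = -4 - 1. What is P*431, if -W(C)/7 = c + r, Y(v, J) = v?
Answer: -12068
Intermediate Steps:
r = -5
c = 9 (c = 3 + 6 = 9)
W(C) = -28 (W(C) = -7*(9 - 5) = -7*4 = -28)
P = -28
P*431 = -28*431 = -12068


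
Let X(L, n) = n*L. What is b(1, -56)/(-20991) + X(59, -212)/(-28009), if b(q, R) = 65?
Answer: 260734843/587936919 ≈ 0.44347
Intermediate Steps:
X(L, n) = L*n
b(1, -56)/(-20991) + X(59, -212)/(-28009) = 65/(-20991) + (59*(-212))/(-28009) = 65*(-1/20991) - 12508*(-1/28009) = -65/20991 + 12508/28009 = 260734843/587936919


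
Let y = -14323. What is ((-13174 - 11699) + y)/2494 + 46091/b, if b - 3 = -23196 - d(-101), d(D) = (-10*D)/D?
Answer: -511815911/28909201 ≈ -17.704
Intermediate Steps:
d(D) = -10
b = -23183 (b = 3 + (-23196 - 1*(-10)) = 3 + (-23196 + 10) = 3 - 23186 = -23183)
((-13174 - 11699) + y)/2494 + 46091/b = ((-13174 - 11699) - 14323)/2494 + 46091/(-23183) = (-24873 - 14323)*(1/2494) + 46091*(-1/23183) = -39196*1/2494 - 46091/23183 = -19598/1247 - 46091/23183 = -511815911/28909201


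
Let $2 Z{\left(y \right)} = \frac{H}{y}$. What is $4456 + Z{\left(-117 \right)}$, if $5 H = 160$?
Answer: $\frac{521336}{117} \approx 4455.9$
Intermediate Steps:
$H = 32$ ($H = \frac{1}{5} \cdot 160 = 32$)
$Z{\left(y \right)} = \frac{16}{y}$ ($Z{\left(y \right)} = \frac{32 \frac{1}{y}}{2} = \frac{16}{y}$)
$4456 + Z{\left(-117 \right)} = 4456 + \frac{16}{-117} = 4456 + 16 \left(- \frac{1}{117}\right) = 4456 - \frac{16}{117} = \frac{521336}{117}$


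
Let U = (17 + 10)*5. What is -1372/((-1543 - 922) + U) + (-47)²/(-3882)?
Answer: 89567/4522530 ≈ 0.019805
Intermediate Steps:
U = 135 (U = 27*5 = 135)
-1372/((-1543 - 922) + U) + (-47)²/(-3882) = -1372/((-1543 - 922) + 135) + (-47)²/(-3882) = -1372/(-2465 + 135) + 2209*(-1/3882) = -1372/(-2330) - 2209/3882 = -1372*(-1/2330) - 2209/3882 = 686/1165 - 2209/3882 = 89567/4522530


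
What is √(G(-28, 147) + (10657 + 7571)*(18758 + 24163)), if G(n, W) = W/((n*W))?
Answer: √153343341641/14 ≈ 27971.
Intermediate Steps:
G(n, W) = 1/n (G(n, W) = W/((W*n)) = W*(1/(W*n)) = 1/n)
√(G(-28, 147) + (10657 + 7571)*(18758 + 24163)) = √(1/(-28) + (10657 + 7571)*(18758 + 24163)) = √(-1/28 + 18228*42921) = √(-1/28 + 782363988) = √(21906191663/28) = √153343341641/14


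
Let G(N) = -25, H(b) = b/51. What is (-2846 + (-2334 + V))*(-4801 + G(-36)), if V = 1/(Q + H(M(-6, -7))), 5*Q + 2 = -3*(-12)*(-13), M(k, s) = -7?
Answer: 120018908806/4801 ≈ 2.4999e+7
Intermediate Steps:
H(b) = b/51 (H(b) = b*(1/51) = b/51)
Q = -94 (Q = -2/5 + (-3*(-12)*(-13))/5 = -2/5 + (36*(-13))/5 = -2/5 + (1/5)*(-468) = -2/5 - 468/5 = -94)
V = -51/4801 (V = 1/(-94 + (1/51)*(-7)) = 1/(-94 - 7/51) = 1/(-4801/51) = -51/4801 ≈ -0.010623)
(-2846 + (-2334 + V))*(-4801 + G(-36)) = (-2846 + (-2334 - 51/4801))*(-4801 - 25) = (-2846 - 11205585/4801)*(-4826) = -24869231/4801*(-4826) = 120018908806/4801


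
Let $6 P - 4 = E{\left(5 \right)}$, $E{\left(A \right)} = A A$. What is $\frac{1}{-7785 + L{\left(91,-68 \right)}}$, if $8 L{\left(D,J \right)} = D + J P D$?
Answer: $- \frac{24}{276293} \approx -8.6864 \cdot 10^{-5}$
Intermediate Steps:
$E{\left(A \right)} = A^{2}$
$P = \frac{29}{6}$ ($P = \frac{2}{3} + \frac{5^{2}}{6} = \frac{2}{3} + \frac{1}{6} \cdot 25 = \frac{2}{3} + \frac{25}{6} = \frac{29}{6} \approx 4.8333$)
$L{\left(D,J \right)} = \frac{D}{8} + \frac{29 D J}{48}$ ($L{\left(D,J \right)} = \frac{D + J \frac{29}{6} D}{8} = \frac{D + \frac{29 J}{6} D}{8} = \frac{D + \frac{29 D J}{6}}{8} = \frac{D}{8} + \frac{29 D J}{48}$)
$\frac{1}{-7785 + L{\left(91,-68 \right)}} = \frac{1}{-7785 + \frac{1}{48} \cdot 91 \left(6 + 29 \left(-68\right)\right)} = \frac{1}{-7785 + \frac{1}{48} \cdot 91 \left(6 - 1972\right)} = \frac{1}{-7785 + \frac{1}{48} \cdot 91 \left(-1966\right)} = \frac{1}{-7785 - \frac{89453}{24}} = \frac{1}{- \frac{276293}{24}} = - \frac{24}{276293}$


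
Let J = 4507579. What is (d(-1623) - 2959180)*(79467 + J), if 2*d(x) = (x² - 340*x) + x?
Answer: -6270569861782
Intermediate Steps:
d(x) = x²/2 - 339*x/2 (d(x) = ((x² - 340*x) + x)/2 = (x² - 339*x)/2 = x²/2 - 339*x/2)
(d(-1623) - 2959180)*(79467 + J) = ((½)*(-1623)*(-339 - 1623) - 2959180)*(79467 + 4507579) = ((½)*(-1623)*(-1962) - 2959180)*4587046 = (1592163 - 2959180)*4587046 = -1367017*4587046 = -6270569861782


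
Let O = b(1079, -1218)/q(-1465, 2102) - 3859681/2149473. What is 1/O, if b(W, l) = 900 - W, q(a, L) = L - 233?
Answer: -1339121679/2532833152 ≈ -0.52870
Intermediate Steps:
q(a, L) = -233 + L
O = -2532833152/1339121679 (O = (900 - 1*1079)/(-233 + 2102) - 3859681/2149473 = (900 - 1079)/1869 - 3859681*1/2149473 = -179*1/1869 - 3859681/2149473 = -179/1869 - 3859681/2149473 = -2532833152/1339121679 ≈ -1.8914)
1/O = 1/(-2532833152/1339121679) = -1339121679/2532833152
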